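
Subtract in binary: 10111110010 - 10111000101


Align and subtract column by column (LSB to MSB, borrowing when needed):
  10111110010
- 10111000101
  -----------
  col 0: (0 - 0 borrow-in) - 1 → borrow from next column: (0+2) - 1 = 1, borrow out 1
  col 1: (1 - 1 borrow-in) - 0 → 0 - 0 = 0, borrow out 0
  col 2: (0 - 0 borrow-in) - 1 → borrow from next column: (0+2) - 1 = 1, borrow out 1
  col 3: (0 - 1 borrow-in) - 0 → borrow from next column: (-1+2) - 0 = 1, borrow out 1
  col 4: (1 - 1 borrow-in) - 0 → 0 - 0 = 0, borrow out 0
  col 5: (1 - 0 borrow-in) - 0 → 1 - 0 = 1, borrow out 0
  col 6: (1 - 0 borrow-in) - 1 → 1 - 1 = 0, borrow out 0
  col 7: (1 - 0 borrow-in) - 1 → 1 - 1 = 0, borrow out 0
  col 8: (1 - 0 borrow-in) - 1 → 1 - 1 = 0, borrow out 0
  col 9: (0 - 0 borrow-in) - 0 → 0 - 0 = 0, borrow out 0
  col 10: (1 - 0 borrow-in) - 1 → 1 - 1 = 0, borrow out 0
Reading bits MSB→LSB: 00000101101
Strip leading zeros: 101101
= 101101


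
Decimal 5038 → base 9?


Divide by 9 repeatedly:
5038 ÷ 9 = 559 remainder 7
559 ÷ 9 = 62 remainder 1
62 ÷ 9 = 6 remainder 8
6 ÷ 9 = 0 remainder 6
Reading remainders bottom-up:
= 6817


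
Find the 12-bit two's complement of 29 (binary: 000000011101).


Original: 000000011101
Step 1 - Invert all bits: 111111100010
Step 2 - Add 1: 111111100010 + 1
= 111111100011 (represents -29)


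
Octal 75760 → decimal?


Positional values:
Position 0: 0 × 8^0 = 0
Position 1: 6 × 8^1 = 48
Position 2: 7 × 8^2 = 448
Position 3: 5 × 8^3 = 2560
Position 4: 7 × 8^4 = 28672
Sum = 0 + 48 + 448 + 2560 + 28672
= 31728


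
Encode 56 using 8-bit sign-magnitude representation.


Sign bit: 0 (positive)
Magnitude: 56 = 0111000
= 00111000


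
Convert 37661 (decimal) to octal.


Divide by 8 repeatedly:
37661 ÷ 8 = 4707 remainder 5
4707 ÷ 8 = 588 remainder 3
588 ÷ 8 = 73 remainder 4
73 ÷ 8 = 9 remainder 1
9 ÷ 8 = 1 remainder 1
1 ÷ 8 = 0 remainder 1
Reading remainders bottom-up:
= 0o111435


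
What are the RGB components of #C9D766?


Hex: #C9D766
R = C9₁₆ = 201
G = D7₁₆ = 215
B = 66₁₆ = 102
= RGB(201, 215, 102)


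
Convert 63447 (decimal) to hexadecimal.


Divide by 16 repeatedly:
63447 ÷ 16 = 3965 remainder 7 (7)
3965 ÷ 16 = 247 remainder 13 (D)
247 ÷ 16 = 15 remainder 7 (7)
15 ÷ 16 = 0 remainder 15 (F)
Reading remainders bottom-up:
= 0xF7D7


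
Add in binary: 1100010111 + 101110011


Align and add column by column (LSB to MSB, carry propagating):
  01100010111
+ 00101110011
  -----------
  col 0: 1 + 1 + 0 (carry in) = 2 → bit 0, carry out 1
  col 1: 1 + 1 + 1 (carry in) = 3 → bit 1, carry out 1
  col 2: 1 + 0 + 1 (carry in) = 2 → bit 0, carry out 1
  col 3: 0 + 0 + 1 (carry in) = 1 → bit 1, carry out 0
  col 4: 1 + 1 + 0 (carry in) = 2 → bit 0, carry out 1
  col 5: 0 + 1 + 1 (carry in) = 2 → bit 0, carry out 1
  col 6: 0 + 1 + 1 (carry in) = 2 → bit 0, carry out 1
  col 7: 0 + 0 + 1 (carry in) = 1 → bit 1, carry out 0
  col 8: 1 + 1 + 0 (carry in) = 2 → bit 0, carry out 1
  col 9: 1 + 0 + 1 (carry in) = 2 → bit 0, carry out 1
  col 10: 0 + 0 + 1 (carry in) = 1 → bit 1, carry out 0
Reading bits MSB→LSB: 10010001010
Strip leading zeros: 10010001010
= 10010001010


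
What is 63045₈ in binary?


Each octal digit → 3 binary bits:
  6 = 110
  3 = 011
  0 = 000
  4 = 100
  5 = 101
Concatenate: 110 011 000 100 101
= 110011000100101


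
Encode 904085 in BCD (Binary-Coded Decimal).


Each digit → 4-bit binary:
  9 → 1001
  0 → 0000
  4 → 0100
  0 → 0000
  8 → 1000
  5 → 0101
= 1001 0000 0100 0000 1000 0101


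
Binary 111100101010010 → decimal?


Positional values:
Bit 1: 1 × 2^1 = 2
Bit 4: 1 × 2^4 = 16
Bit 6: 1 × 2^6 = 64
Bit 8: 1 × 2^8 = 256
Bit 11: 1 × 2^11 = 2048
Bit 12: 1 × 2^12 = 4096
Bit 13: 1 × 2^13 = 8192
Bit 14: 1 × 2^14 = 16384
Sum = 2 + 16 + 64 + 256 + 2048 + 4096 + 8192 + 16384
= 31058


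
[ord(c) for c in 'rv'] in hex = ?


String: 'rv'  (2 characters)
Per-character ASCII lookup:
  'r': lowercase starts at 97: 'r' = 97 + 17 = 114 → 0x72
  'v': lowercase starts at 97: 'v' = 97 + 21 = 118 → 0x76
= 0x72 0x76


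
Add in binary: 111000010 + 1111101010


Align and add column by column (LSB to MSB, carry propagating):
  00111000010
+ 01111101010
  -----------
  col 0: 0 + 0 + 0 (carry in) = 0 → bit 0, carry out 0
  col 1: 1 + 1 + 0 (carry in) = 2 → bit 0, carry out 1
  col 2: 0 + 0 + 1 (carry in) = 1 → bit 1, carry out 0
  col 3: 0 + 1 + 0 (carry in) = 1 → bit 1, carry out 0
  col 4: 0 + 0 + 0 (carry in) = 0 → bit 0, carry out 0
  col 5: 0 + 1 + 0 (carry in) = 1 → bit 1, carry out 0
  col 6: 1 + 1 + 0 (carry in) = 2 → bit 0, carry out 1
  col 7: 1 + 1 + 1 (carry in) = 3 → bit 1, carry out 1
  col 8: 1 + 1 + 1 (carry in) = 3 → bit 1, carry out 1
  col 9: 0 + 1 + 1 (carry in) = 2 → bit 0, carry out 1
  col 10: 0 + 0 + 1 (carry in) = 1 → bit 1, carry out 0
Reading bits MSB→LSB: 10110101100
Strip leading zeros: 10110101100
= 10110101100


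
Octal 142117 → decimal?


Positional values:
Position 0: 7 × 8^0 = 7
Position 1: 1 × 8^1 = 8
Position 2: 1 × 8^2 = 64
Position 3: 2 × 8^3 = 1024
Position 4: 4 × 8^4 = 16384
Position 5: 1 × 8^5 = 32768
Sum = 7 + 8 + 64 + 1024 + 16384 + 32768
= 50255


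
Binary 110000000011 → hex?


Group into 4-bit nibbles: 110000000011
  1100 = C
  0000 = 0
  0011 = 3
= 0xC03


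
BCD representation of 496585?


Each digit → 4-bit binary:
  4 → 0100
  9 → 1001
  6 → 0110
  5 → 0101
  8 → 1000
  5 → 0101
= 0100 1001 0110 0101 1000 0101


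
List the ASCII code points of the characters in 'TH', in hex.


String: 'TH'  (2 characters)
Per-character ASCII lookup:
  'T': uppercase starts at 65: 'T' = 65 + 19 = 84 → 0x54
  'H': uppercase starts at 65: 'H' = 65 + 7 = 72 → 0x48
= 0x54 0x48


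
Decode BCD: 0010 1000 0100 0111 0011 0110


Each 4-bit group → digit:
  0010 → 2
  1000 → 8
  0100 → 4
  0111 → 7
  0011 → 3
  0110 → 6
= 284736


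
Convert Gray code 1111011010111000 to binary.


Gray code: 1111011010111000
MSB stays the same: 1
Each subsequent bit = prev_binary XOR current_gray:
  B[1] = 1 XOR 1 = 0
  B[2] = 0 XOR 1 = 1
  B[3] = 1 XOR 1 = 0
  B[4] = 0 XOR 0 = 0
  B[5] = 0 XOR 1 = 1
  B[6] = 1 XOR 1 = 0
  B[7] = 0 XOR 0 = 0
  B[8] = 0 XOR 1 = 1
  B[9] = 1 XOR 0 = 1
  B[10] = 1 XOR 1 = 0
  B[11] = 0 XOR 1 = 1
  B[12] = 1 XOR 1 = 0
  B[13] = 0 XOR 0 = 0
  B[14] = 0 XOR 0 = 0
  B[15] = 0 XOR 0 = 0
= 1010010011010000 (42192 decimal)


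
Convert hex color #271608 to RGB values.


Hex: #271608
R = 27₁₆ = 39
G = 16₁₆ = 22
B = 08₁₆ = 8
= RGB(39, 22, 8)


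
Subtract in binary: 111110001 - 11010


Align and subtract column by column (LSB to MSB, borrowing when needed):
  111110001
- 000011010
  ---------
  col 0: (1 - 0 borrow-in) - 0 → 1 - 0 = 1, borrow out 0
  col 1: (0 - 0 borrow-in) - 1 → borrow from next column: (0+2) - 1 = 1, borrow out 1
  col 2: (0 - 1 borrow-in) - 0 → borrow from next column: (-1+2) - 0 = 1, borrow out 1
  col 3: (0 - 1 borrow-in) - 1 → borrow from next column: (-1+2) - 1 = 0, borrow out 1
  col 4: (1 - 1 borrow-in) - 1 → borrow from next column: (0+2) - 1 = 1, borrow out 1
  col 5: (1 - 1 borrow-in) - 0 → 0 - 0 = 0, borrow out 0
  col 6: (1 - 0 borrow-in) - 0 → 1 - 0 = 1, borrow out 0
  col 7: (1 - 0 borrow-in) - 0 → 1 - 0 = 1, borrow out 0
  col 8: (1 - 0 borrow-in) - 0 → 1 - 0 = 1, borrow out 0
Reading bits MSB→LSB: 111010111
Strip leading zeros: 111010111
= 111010111


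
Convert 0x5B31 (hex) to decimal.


Positional values:
Position 0: 1 × 16^0 = 1 × 1 = 1
Position 1: 3 × 16^1 = 3 × 16 = 48
Position 2: B × 16^2 = 11 × 256 = 2816
Position 3: 5 × 16^3 = 5 × 4096 = 20480
Sum = 1 + 48 + 2816 + 20480
= 23345


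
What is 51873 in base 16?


Divide by 16 repeatedly:
51873 ÷ 16 = 3242 remainder 1 (1)
3242 ÷ 16 = 202 remainder 10 (A)
202 ÷ 16 = 12 remainder 10 (A)
12 ÷ 16 = 0 remainder 12 (C)
Reading remainders bottom-up:
= 0xCAA1


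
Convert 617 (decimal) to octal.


Divide by 8 repeatedly:
617 ÷ 8 = 77 remainder 1
77 ÷ 8 = 9 remainder 5
9 ÷ 8 = 1 remainder 1
1 ÷ 8 = 0 remainder 1
Reading remainders bottom-up:
= 0o1151


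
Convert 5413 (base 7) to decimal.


Positional values (base 7):
  3 × 7^0 = 3 × 1 = 3
  1 × 7^1 = 1 × 7 = 7
  4 × 7^2 = 4 × 49 = 196
  5 × 7^3 = 5 × 343 = 1715
Sum = 3 + 7 + 196 + 1715
= 1921


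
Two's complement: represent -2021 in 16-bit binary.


Original: 0000011111100101
Step 1 - Invert all bits: 1111100000011010
Step 2 - Add 1: 1111100000011010 + 1
= 1111100000011011 (represents -2021)


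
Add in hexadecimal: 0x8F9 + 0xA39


Align and add column by column (LSB to MSB, each column mod 16 with carry):
  08F9
+ 0A39
  ----
  col 0: 9(9) + 9(9) + 0 (carry in) = 18 → 2(2), carry out 1
  col 1: F(15) + 3(3) + 1 (carry in) = 19 → 3(3), carry out 1
  col 2: 8(8) + A(10) + 1 (carry in) = 19 → 3(3), carry out 1
  col 3: 0(0) + 0(0) + 1 (carry in) = 1 → 1(1), carry out 0
Reading digits MSB→LSB: 1332
Strip leading zeros: 1332
= 0x1332


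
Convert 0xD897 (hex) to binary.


Each hex digit → 4 binary bits:
  D = 1101
  8 = 1000
  9 = 1001
  7 = 0111
Concatenate: 1101 1000 1001 0111
= 1101100010010111


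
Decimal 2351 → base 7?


Divide by 7 repeatedly:
2351 ÷ 7 = 335 remainder 6
335 ÷ 7 = 47 remainder 6
47 ÷ 7 = 6 remainder 5
6 ÷ 7 = 0 remainder 6
Reading remainders bottom-up:
= 6566


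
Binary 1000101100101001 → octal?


Group into 3-bit groups: 001000101100101001
  001 = 1
  000 = 0
  101 = 5
  100 = 4
  101 = 5
  001 = 1
= 0o105451


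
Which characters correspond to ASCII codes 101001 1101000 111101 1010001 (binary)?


Codes (binary): 101001 1101000 111101 1010001
Per-code ASCII lookup:
  101001 = 41  (special character) → ')'
  1101000 = 104  (range 97-122: lowercase, 104 - 97 = 7) → 'h'
  111101 = 61  (special character) → '='
  1010001 = 81  (range 65-90: uppercase, 81 - 65 = 16) → 'Q'
= ')h=Q'


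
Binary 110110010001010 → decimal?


Positional values:
Bit 1: 1 × 2^1 = 2
Bit 3: 1 × 2^3 = 8
Bit 7: 1 × 2^7 = 128
Bit 10: 1 × 2^10 = 1024
Bit 11: 1 × 2^11 = 2048
Bit 13: 1 × 2^13 = 8192
Bit 14: 1 × 2^14 = 16384
Sum = 2 + 8 + 128 + 1024 + 2048 + 8192 + 16384
= 27786


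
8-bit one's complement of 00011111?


Original: 00011111
Invert all bits:
  bit 0: 0 → 1
  bit 1: 0 → 1
  bit 2: 0 → 1
  bit 3: 1 → 0
  bit 4: 1 → 0
  bit 5: 1 → 0
  bit 6: 1 → 0
  bit 7: 1 → 0
= 11100000


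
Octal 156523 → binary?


Each octal digit → 3 binary bits:
  1 = 001
  5 = 101
  6 = 110
  5 = 101
  2 = 010
  3 = 011
Concatenate: 001 101 110 101 010 011
= 001101110101010011


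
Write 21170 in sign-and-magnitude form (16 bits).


Sign bit: 0 (positive)
Magnitude: 21170 = 101001010110010
= 0101001010110010


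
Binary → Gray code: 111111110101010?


Binary: 111111110101010
Gray code: G = B XOR (B >> 1)
B >> 1 = 011111111010101
111111110101010 XOR 011111111010101:
  1 XOR 0 = 1
  1 XOR 1 = 0
  1 XOR 1 = 0
  1 XOR 1 = 0
  1 XOR 1 = 0
  1 XOR 1 = 0
  1 XOR 1 = 0
  1 XOR 1 = 0
  0 XOR 1 = 1
  1 XOR 0 = 1
  0 XOR 1 = 1
  1 XOR 0 = 1
  0 XOR 1 = 1
  1 XOR 0 = 1
  0 XOR 1 = 1
= 100000001111111


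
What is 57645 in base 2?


Divide by 2 repeatedly:
57645 ÷ 2 = 28822 remainder 1
28822 ÷ 2 = 14411 remainder 0
14411 ÷ 2 = 7205 remainder 1
7205 ÷ 2 = 3602 remainder 1
3602 ÷ 2 = 1801 remainder 0
1801 ÷ 2 = 900 remainder 1
900 ÷ 2 = 450 remainder 0
450 ÷ 2 = 225 remainder 0
225 ÷ 2 = 112 remainder 1
112 ÷ 2 = 56 remainder 0
56 ÷ 2 = 28 remainder 0
28 ÷ 2 = 14 remainder 0
14 ÷ 2 = 7 remainder 0
7 ÷ 2 = 3 remainder 1
3 ÷ 2 = 1 remainder 1
1 ÷ 2 = 0 remainder 1
Reading remainders bottom-up:
= 1110000100101101


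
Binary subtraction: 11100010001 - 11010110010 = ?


Align and subtract column by column (LSB to MSB, borrowing when needed):
  11100010001
- 11010110010
  -----------
  col 0: (1 - 0 borrow-in) - 0 → 1 - 0 = 1, borrow out 0
  col 1: (0 - 0 borrow-in) - 1 → borrow from next column: (0+2) - 1 = 1, borrow out 1
  col 2: (0 - 1 borrow-in) - 0 → borrow from next column: (-1+2) - 0 = 1, borrow out 1
  col 3: (0 - 1 borrow-in) - 0 → borrow from next column: (-1+2) - 0 = 1, borrow out 1
  col 4: (1 - 1 borrow-in) - 1 → borrow from next column: (0+2) - 1 = 1, borrow out 1
  col 5: (0 - 1 borrow-in) - 1 → borrow from next column: (-1+2) - 1 = 0, borrow out 1
  col 6: (0 - 1 borrow-in) - 0 → borrow from next column: (-1+2) - 0 = 1, borrow out 1
  col 7: (0 - 1 borrow-in) - 1 → borrow from next column: (-1+2) - 1 = 0, borrow out 1
  col 8: (1 - 1 borrow-in) - 0 → 0 - 0 = 0, borrow out 0
  col 9: (1 - 0 borrow-in) - 1 → 1 - 1 = 0, borrow out 0
  col 10: (1 - 0 borrow-in) - 1 → 1 - 1 = 0, borrow out 0
Reading bits MSB→LSB: 00001011111
Strip leading zeros: 1011111
= 1011111


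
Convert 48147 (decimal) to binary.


Divide by 2 repeatedly:
48147 ÷ 2 = 24073 remainder 1
24073 ÷ 2 = 12036 remainder 1
12036 ÷ 2 = 6018 remainder 0
6018 ÷ 2 = 3009 remainder 0
3009 ÷ 2 = 1504 remainder 1
1504 ÷ 2 = 752 remainder 0
752 ÷ 2 = 376 remainder 0
376 ÷ 2 = 188 remainder 0
188 ÷ 2 = 94 remainder 0
94 ÷ 2 = 47 remainder 0
47 ÷ 2 = 23 remainder 1
23 ÷ 2 = 11 remainder 1
11 ÷ 2 = 5 remainder 1
5 ÷ 2 = 2 remainder 1
2 ÷ 2 = 1 remainder 0
1 ÷ 2 = 0 remainder 1
Reading remainders bottom-up:
= 1011110000010011


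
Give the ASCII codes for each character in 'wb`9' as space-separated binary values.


String: 'wb`9'  (4 characters)
Per-character ASCII lookup:
  'w': lowercase starts at 97: 'w' = 97 + 22 = 119 → 1110111
  'b': lowercase starts at 97: 'b' = 97 + 1 = 98 → 1100010
  '`': special character: '`' = 96 → 1100000
  '9': digits start at 48: '9' = 48 + 9 = 57 → 111001
= 1110111 1100010 1100000 111001


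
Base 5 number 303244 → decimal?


Positional values (base 5):
  4 × 5^0 = 4 × 1 = 4
  4 × 5^1 = 4 × 5 = 20
  2 × 5^2 = 2 × 25 = 50
  3 × 5^3 = 3 × 125 = 375
  0 × 5^4 = 0 × 625 = 0
  3 × 5^5 = 3 × 3125 = 9375
Sum = 4 + 20 + 50 + 375 + 0 + 9375
= 9824


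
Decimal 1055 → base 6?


Divide by 6 repeatedly:
1055 ÷ 6 = 175 remainder 5
175 ÷ 6 = 29 remainder 1
29 ÷ 6 = 4 remainder 5
4 ÷ 6 = 0 remainder 4
Reading remainders bottom-up:
= 4515


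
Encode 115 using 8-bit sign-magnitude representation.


Sign bit: 0 (positive)
Magnitude: 115 = 1110011
= 01110011


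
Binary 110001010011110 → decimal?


Positional values:
Bit 1: 1 × 2^1 = 2
Bit 2: 1 × 2^2 = 4
Bit 3: 1 × 2^3 = 8
Bit 4: 1 × 2^4 = 16
Bit 7: 1 × 2^7 = 128
Bit 9: 1 × 2^9 = 512
Bit 13: 1 × 2^13 = 8192
Bit 14: 1 × 2^14 = 16384
Sum = 2 + 4 + 8 + 16 + 128 + 512 + 8192 + 16384
= 25246


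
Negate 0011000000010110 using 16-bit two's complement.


Original: 0011000000010110
Step 1 - Invert all bits: 1100111111101001
Step 2 - Add 1: 1100111111101001 + 1
= 1100111111101010 (represents -12310)


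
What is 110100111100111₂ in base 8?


Group into 3-bit groups: 110100111100111
  110 = 6
  100 = 4
  111 = 7
  100 = 4
  111 = 7
= 0o64747


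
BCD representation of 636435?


Each digit → 4-bit binary:
  6 → 0110
  3 → 0011
  6 → 0110
  4 → 0100
  3 → 0011
  5 → 0101
= 0110 0011 0110 0100 0011 0101


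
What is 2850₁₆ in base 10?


Positional values:
Position 0: 0 × 16^0 = 0 × 1 = 0
Position 1: 5 × 16^1 = 5 × 16 = 80
Position 2: 8 × 16^2 = 8 × 256 = 2048
Position 3: 2 × 16^3 = 2 × 4096 = 8192
Sum = 0 + 80 + 2048 + 8192
= 10320


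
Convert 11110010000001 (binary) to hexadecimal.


Group into 4-bit nibbles: 0011110010000001
  0011 = 3
  1100 = C
  1000 = 8
  0001 = 1
= 0x3C81


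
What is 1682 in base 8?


Divide by 8 repeatedly:
1682 ÷ 8 = 210 remainder 2
210 ÷ 8 = 26 remainder 2
26 ÷ 8 = 3 remainder 2
3 ÷ 8 = 0 remainder 3
Reading remainders bottom-up:
= 0o3222


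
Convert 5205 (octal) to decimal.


Positional values:
Position 0: 5 × 8^0 = 5
Position 1: 0 × 8^1 = 0
Position 2: 2 × 8^2 = 128
Position 3: 5 × 8^3 = 2560
Sum = 5 + 0 + 128 + 2560
= 2693


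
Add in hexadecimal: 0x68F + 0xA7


Align and add column by column (LSB to MSB, each column mod 16 with carry):
  068F
+ 00A7
  ----
  col 0: F(15) + 7(7) + 0 (carry in) = 22 → 6(6), carry out 1
  col 1: 8(8) + A(10) + 1 (carry in) = 19 → 3(3), carry out 1
  col 2: 6(6) + 0(0) + 1 (carry in) = 7 → 7(7), carry out 0
  col 3: 0(0) + 0(0) + 0 (carry in) = 0 → 0(0), carry out 0
Reading digits MSB→LSB: 0736
Strip leading zeros: 736
= 0x736


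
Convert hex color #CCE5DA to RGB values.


Hex: #CCE5DA
R = CC₁₆ = 204
G = E5₁₆ = 229
B = DA₁₆ = 218
= RGB(204, 229, 218)


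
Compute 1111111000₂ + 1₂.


Align and add column by column (LSB to MSB, carry propagating):
  01111111000
+ 00000000001
  -----------
  col 0: 0 + 1 + 0 (carry in) = 1 → bit 1, carry out 0
  col 1: 0 + 0 + 0 (carry in) = 0 → bit 0, carry out 0
  col 2: 0 + 0 + 0 (carry in) = 0 → bit 0, carry out 0
  col 3: 1 + 0 + 0 (carry in) = 1 → bit 1, carry out 0
  col 4: 1 + 0 + 0 (carry in) = 1 → bit 1, carry out 0
  col 5: 1 + 0 + 0 (carry in) = 1 → bit 1, carry out 0
  col 6: 1 + 0 + 0 (carry in) = 1 → bit 1, carry out 0
  col 7: 1 + 0 + 0 (carry in) = 1 → bit 1, carry out 0
  col 8: 1 + 0 + 0 (carry in) = 1 → bit 1, carry out 0
  col 9: 1 + 0 + 0 (carry in) = 1 → bit 1, carry out 0
  col 10: 0 + 0 + 0 (carry in) = 0 → bit 0, carry out 0
Reading bits MSB→LSB: 01111111001
Strip leading zeros: 1111111001
= 1111111001


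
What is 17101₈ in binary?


Each octal digit → 3 binary bits:
  1 = 001
  7 = 111
  1 = 001
  0 = 000
  1 = 001
Concatenate: 001 111 001 000 001
= 001111001000001


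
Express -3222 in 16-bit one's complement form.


Original: 0000110010010110
Invert all bits:
  bit 0: 0 → 1
  bit 1: 0 → 1
  bit 2: 0 → 1
  bit 3: 0 → 1
  bit 4: 1 → 0
  bit 5: 1 → 0
  bit 6: 0 → 1
  bit 7: 0 → 1
  bit 8: 1 → 0
  bit 9: 0 → 1
  bit 10: 0 → 1
  bit 11: 1 → 0
  bit 12: 0 → 1
  bit 13: 1 → 0
  bit 14: 1 → 0
  bit 15: 0 → 1
= 1111001101101001


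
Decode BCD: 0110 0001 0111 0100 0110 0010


Each 4-bit group → digit:
  0110 → 6
  0001 → 1
  0111 → 7
  0100 → 4
  0110 → 6
  0010 → 2
= 617462


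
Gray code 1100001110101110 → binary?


Gray code: 1100001110101110
MSB stays the same: 1
Each subsequent bit = prev_binary XOR current_gray:
  B[1] = 1 XOR 1 = 0
  B[2] = 0 XOR 0 = 0
  B[3] = 0 XOR 0 = 0
  B[4] = 0 XOR 0 = 0
  B[5] = 0 XOR 0 = 0
  B[6] = 0 XOR 1 = 1
  B[7] = 1 XOR 1 = 0
  B[8] = 0 XOR 1 = 1
  B[9] = 1 XOR 0 = 1
  B[10] = 1 XOR 1 = 0
  B[11] = 0 XOR 0 = 0
  B[12] = 0 XOR 1 = 1
  B[13] = 1 XOR 1 = 0
  B[14] = 0 XOR 1 = 1
  B[15] = 1 XOR 0 = 1
= 1000001011001011 (33483 decimal)


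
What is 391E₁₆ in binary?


Each hex digit → 4 binary bits:
  3 = 0011
  9 = 1001
  1 = 0001
  E = 1110
Concatenate: 0011 1001 0001 1110
= 0011100100011110


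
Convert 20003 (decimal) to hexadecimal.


Divide by 16 repeatedly:
20003 ÷ 16 = 1250 remainder 3 (3)
1250 ÷ 16 = 78 remainder 2 (2)
78 ÷ 16 = 4 remainder 14 (E)
4 ÷ 16 = 0 remainder 4 (4)
Reading remainders bottom-up:
= 0x4E23


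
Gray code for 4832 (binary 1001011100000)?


Binary: 1001011100000
Gray code: G = B XOR (B >> 1)
B >> 1 = 0100101110000
1001011100000 XOR 0100101110000:
  1 XOR 0 = 1
  0 XOR 1 = 1
  0 XOR 0 = 0
  1 XOR 0 = 1
  0 XOR 1 = 1
  1 XOR 0 = 1
  1 XOR 1 = 0
  1 XOR 1 = 0
  0 XOR 1 = 1
  0 XOR 0 = 0
  0 XOR 0 = 0
  0 XOR 0 = 0
  0 XOR 0 = 0
= 1101110010000


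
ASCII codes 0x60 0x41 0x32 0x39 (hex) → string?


Codes (hex): 0x60 0x41 0x32 0x39
Per-code ASCII lookup:
  0x60 = 96  (special character) → '`'
  0x41 = 65  (range 65-90: uppercase, 65 - 65 = 0) → 'A'
  0x32 = 50  (range 48-57: digits, 50 - 48 = 2) → '2'
  0x39 = 57  (range 48-57: digits, 57 - 48 = 9) → '9'
= '`A29'


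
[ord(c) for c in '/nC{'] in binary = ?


String: '/nC{'  (4 characters)
Per-character ASCII lookup:
  '/': special character: '/' = 47 → 101111
  'n': lowercase starts at 97: 'n' = 97 + 13 = 110 → 1101110
  'C': uppercase starts at 65: 'C' = 65 + 2 = 67 → 1000011
  '{': special character: '{' = 123 → 1111011
= 101111 1101110 1000011 1111011


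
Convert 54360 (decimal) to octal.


Divide by 8 repeatedly:
54360 ÷ 8 = 6795 remainder 0
6795 ÷ 8 = 849 remainder 3
849 ÷ 8 = 106 remainder 1
106 ÷ 8 = 13 remainder 2
13 ÷ 8 = 1 remainder 5
1 ÷ 8 = 0 remainder 1
Reading remainders bottom-up:
= 0o152130


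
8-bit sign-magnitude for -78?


Sign bit: 1 (negative)
Magnitude: 78 = 1001110
= 11001110


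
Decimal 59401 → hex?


Divide by 16 repeatedly:
59401 ÷ 16 = 3712 remainder 9 (9)
3712 ÷ 16 = 232 remainder 0 (0)
232 ÷ 16 = 14 remainder 8 (8)
14 ÷ 16 = 0 remainder 14 (E)
Reading remainders bottom-up:
= 0xE809


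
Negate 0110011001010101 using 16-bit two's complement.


Original: 0110011001010101
Step 1 - Invert all bits: 1001100110101010
Step 2 - Add 1: 1001100110101010 + 1
= 1001100110101011 (represents -26197)


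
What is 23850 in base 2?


Divide by 2 repeatedly:
23850 ÷ 2 = 11925 remainder 0
11925 ÷ 2 = 5962 remainder 1
5962 ÷ 2 = 2981 remainder 0
2981 ÷ 2 = 1490 remainder 1
1490 ÷ 2 = 745 remainder 0
745 ÷ 2 = 372 remainder 1
372 ÷ 2 = 186 remainder 0
186 ÷ 2 = 93 remainder 0
93 ÷ 2 = 46 remainder 1
46 ÷ 2 = 23 remainder 0
23 ÷ 2 = 11 remainder 1
11 ÷ 2 = 5 remainder 1
5 ÷ 2 = 2 remainder 1
2 ÷ 2 = 1 remainder 0
1 ÷ 2 = 0 remainder 1
Reading remainders bottom-up:
= 101110100101010


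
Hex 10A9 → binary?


Each hex digit → 4 binary bits:
  1 = 0001
  0 = 0000
  A = 1010
  9 = 1001
Concatenate: 0001 0000 1010 1001
= 0001000010101001


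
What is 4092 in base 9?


Divide by 9 repeatedly:
4092 ÷ 9 = 454 remainder 6
454 ÷ 9 = 50 remainder 4
50 ÷ 9 = 5 remainder 5
5 ÷ 9 = 0 remainder 5
Reading remainders bottom-up:
= 5546


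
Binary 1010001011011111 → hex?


Group into 4-bit nibbles: 1010001011011111
  1010 = A
  0010 = 2
  1101 = D
  1111 = F
= 0xA2DF


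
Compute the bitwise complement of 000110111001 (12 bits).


Original: 000110111001
Invert all bits:
  bit 0: 0 → 1
  bit 1: 0 → 1
  bit 2: 0 → 1
  bit 3: 1 → 0
  bit 4: 1 → 0
  bit 5: 0 → 1
  bit 6: 1 → 0
  bit 7: 1 → 0
  bit 8: 1 → 0
  bit 9: 0 → 1
  bit 10: 0 → 1
  bit 11: 1 → 0
= 111001000110


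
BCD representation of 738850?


Each digit → 4-bit binary:
  7 → 0111
  3 → 0011
  8 → 1000
  8 → 1000
  5 → 0101
  0 → 0000
= 0111 0011 1000 1000 0101 0000


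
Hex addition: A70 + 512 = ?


Align and add column by column (LSB to MSB, each column mod 16 with carry):
  0A70
+ 0512
  ----
  col 0: 0(0) + 2(2) + 0 (carry in) = 2 → 2(2), carry out 0
  col 1: 7(7) + 1(1) + 0 (carry in) = 8 → 8(8), carry out 0
  col 2: A(10) + 5(5) + 0 (carry in) = 15 → F(15), carry out 0
  col 3: 0(0) + 0(0) + 0 (carry in) = 0 → 0(0), carry out 0
Reading digits MSB→LSB: 0F82
Strip leading zeros: F82
= 0xF82


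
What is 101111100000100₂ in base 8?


Group into 3-bit groups: 101111100000100
  101 = 5
  111 = 7
  100 = 4
  000 = 0
  100 = 4
= 0o57404


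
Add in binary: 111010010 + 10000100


Align and add column by column (LSB to MSB, carry propagating):
  0111010010
+ 0010000100
  ----------
  col 0: 0 + 0 + 0 (carry in) = 0 → bit 0, carry out 0
  col 1: 1 + 0 + 0 (carry in) = 1 → bit 1, carry out 0
  col 2: 0 + 1 + 0 (carry in) = 1 → bit 1, carry out 0
  col 3: 0 + 0 + 0 (carry in) = 0 → bit 0, carry out 0
  col 4: 1 + 0 + 0 (carry in) = 1 → bit 1, carry out 0
  col 5: 0 + 0 + 0 (carry in) = 0 → bit 0, carry out 0
  col 6: 1 + 0 + 0 (carry in) = 1 → bit 1, carry out 0
  col 7: 1 + 1 + 0 (carry in) = 2 → bit 0, carry out 1
  col 8: 1 + 0 + 1 (carry in) = 2 → bit 0, carry out 1
  col 9: 0 + 0 + 1 (carry in) = 1 → bit 1, carry out 0
Reading bits MSB→LSB: 1001010110
Strip leading zeros: 1001010110
= 1001010110


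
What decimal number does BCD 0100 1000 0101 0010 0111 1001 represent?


Each 4-bit group → digit:
  0100 → 4
  1000 → 8
  0101 → 5
  0010 → 2
  0111 → 7
  1001 → 9
= 485279


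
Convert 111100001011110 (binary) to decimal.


Positional values:
Bit 1: 1 × 2^1 = 2
Bit 2: 1 × 2^2 = 4
Bit 3: 1 × 2^3 = 8
Bit 4: 1 × 2^4 = 16
Bit 6: 1 × 2^6 = 64
Bit 11: 1 × 2^11 = 2048
Bit 12: 1 × 2^12 = 4096
Bit 13: 1 × 2^13 = 8192
Bit 14: 1 × 2^14 = 16384
Sum = 2 + 4 + 8 + 16 + 64 + 2048 + 4096 + 8192 + 16384
= 30814


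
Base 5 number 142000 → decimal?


Positional values (base 5):
  0 × 5^0 = 0 × 1 = 0
  0 × 5^1 = 0 × 5 = 0
  0 × 5^2 = 0 × 25 = 0
  2 × 5^3 = 2 × 125 = 250
  4 × 5^4 = 4 × 625 = 2500
  1 × 5^5 = 1 × 3125 = 3125
Sum = 0 + 0 + 0 + 250 + 2500 + 3125
= 5875


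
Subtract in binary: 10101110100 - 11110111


Align and subtract column by column (LSB to MSB, borrowing when needed):
  10101110100
- 00011110111
  -----------
  col 0: (0 - 0 borrow-in) - 1 → borrow from next column: (0+2) - 1 = 1, borrow out 1
  col 1: (0 - 1 borrow-in) - 1 → borrow from next column: (-1+2) - 1 = 0, borrow out 1
  col 2: (1 - 1 borrow-in) - 1 → borrow from next column: (0+2) - 1 = 1, borrow out 1
  col 3: (0 - 1 borrow-in) - 0 → borrow from next column: (-1+2) - 0 = 1, borrow out 1
  col 4: (1 - 1 borrow-in) - 1 → borrow from next column: (0+2) - 1 = 1, borrow out 1
  col 5: (1 - 1 borrow-in) - 1 → borrow from next column: (0+2) - 1 = 1, borrow out 1
  col 6: (1 - 1 borrow-in) - 1 → borrow from next column: (0+2) - 1 = 1, borrow out 1
  col 7: (0 - 1 borrow-in) - 1 → borrow from next column: (-1+2) - 1 = 0, borrow out 1
  col 8: (1 - 1 borrow-in) - 0 → 0 - 0 = 0, borrow out 0
  col 9: (0 - 0 borrow-in) - 0 → 0 - 0 = 0, borrow out 0
  col 10: (1 - 0 borrow-in) - 0 → 1 - 0 = 1, borrow out 0
Reading bits MSB→LSB: 10001111101
Strip leading zeros: 10001111101
= 10001111101


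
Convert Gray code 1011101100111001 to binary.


Gray code: 1011101100111001
MSB stays the same: 1
Each subsequent bit = prev_binary XOR current_gray:
  B[1] = 1 XOR 0 = 1
  B[2] = 1 XOR 1 = 0
  B[3] = 0 XOR 1 = 1
  B[4] = 1 XOR 1 = 0
  B[5] = 0 XOR 0 = 0
  B[6] = 0 XOR 1 = 1
  B[7] = 1 XOR 1 = 0
  B[8] = 0 XOR 0 = 0
  B[9] = 0 XOR 0 = 0
  B[10] = 0 XOR 1 = 1
  B[11] = 1 XOR 1 = 0
  B[12] = 0 XOR 1 = 1
  B[13] = 1 XOR 0 = 1
  B[14] = 1 XOR 0 = 1
  B[15] = 1 XOR 1 = 0
= 1101001000101110 (53806 decimal)


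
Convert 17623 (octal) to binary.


Each octal digit → 3 binary bits:
  1 = 001
  7 = 111
  6 = 110
  2 = 010
  3 = 011
Concatenate: 001 111 110 010 011
= 001111110010011


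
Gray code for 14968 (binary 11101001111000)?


Binary: 11101001111000
Gray code: G = B XOR (B >> 1)
B >> 1 = 01110100111100
11101001111000 XOR 01110100111100:
  1 XOR 0 = 1
  1 XOR 1 = 0
  1 XOR 1 = 0
  0 XOR 1 = 1
  1 XOR 0 = 1
  0 XOR 1 = 1
  0 XOR 0 = 0
  1 XOR 0 = 1
  1 XOR 1 = 0
  1 XOR 1 = 0
  1 XOR 1 = 0
  0 XOR 1 = 1
  0 XOR 0 = 0
  0 XOR 0 = 0
= 10011101000100


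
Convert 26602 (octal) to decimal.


Positional values:
Position 0: 2 × 8^0 = 2
Position 1: 0 × 8^1 = 0
Position 2: 6 × 8^2 = 384
Position 3: 6 × 8^3 = 3072
Position 4: 2 × 8^4 = 8192
Sum = 2 + 0 + 384 + 3072 + 8192
= 11650


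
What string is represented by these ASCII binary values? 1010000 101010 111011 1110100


Codes (binary): 1010000 101010 111011 1110100
Per-code ASCII lookup:
  1010000 = 80  (range 65-90: uppercase, 80 - 65 = 15) → 'P'
  101010 = 42  (special character) → '*'
  111011 = 59  (special character) → ';'
  1110100 = 116  (range 97-122: lowercase, 116 - 97 = 19) → 't'
= 'P*;t'


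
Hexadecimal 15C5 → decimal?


Positional values:
Position 0: 5 × 16^0 = 5 × 1 = 5
Position 1: C × 16^1 = 12 × 16 = 192
Position 2: 5 × 16^2 = 5 × 256 = 1280
Position 3: 1 × 16^3 = 1 × 4096 = 4096
Sum = 5 + 192 + 1280 + 4096
= 5573


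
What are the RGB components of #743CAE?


Hex: #743CAE
R = 74₁₆ = 116
G = 3C₁₆ = 60
B = AE₁₆ = 174
= RGB(116, 60, 174)


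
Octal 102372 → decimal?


Positional values:
Position 0: 2 × 8^0 = 2
Position 1: 7 × 8^1 = 56
Position 2: 3 × 8^2 = 192
Position 3: 2 × 8^3 = 1024
Position 4: 0 × 8^4 = 0
Position 5: 1 × 8^5 = 32768
Sum = 2 + 56 + 192 + 1024 + 0 + 32768
= 34042


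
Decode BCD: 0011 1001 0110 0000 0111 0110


Each 4-bit group → digit:
  0011 → 3
  1001 → 9
  0110 → 6
  0000 → 0
  0111 → 7
  0110 → 6
= 396076


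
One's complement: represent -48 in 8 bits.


Original: 00110000
Invert all bits:
  bit 0: 0 → 1
  bit 1: 0 → 1
  bit 2: 1 → 0
  bit 3: 1 → 0
  bit 4: 0 → 1
  bit 5: 0 → 1
  bit 6: 0 → 1
  bit 7: 0 → 1
= 11001111


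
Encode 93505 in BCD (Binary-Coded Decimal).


Each digit → 4-bit binary:
  9 → 1001
  3 → 0011
  5 → 0101
  0 → 0000
  5 → 0101
= 1001 0011 0101 0000 0101


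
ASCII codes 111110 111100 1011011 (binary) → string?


Codes (binary): 111110 111100 1011011
Per-code ASCII lookup:
  111110 = 62  (special character) → '>'
  111100 = 60  (special character) → '<'
  1011011 = 91  (special character) → '['
= '><['


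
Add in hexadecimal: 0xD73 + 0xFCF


Align and add column by column (LSB to MSB, each column mod 16 with carry):
  0D73
+ 0FCF
  ----
  col 0: 3(3) + F(15) + 0 (carry in) = 18 → 2(2), carry out 1
  col 1: 7(7) + C(12) + 1 (carry in) = 20 → 4(4), carry out 1
  col 2: D(13) + F(15) + 1 (carry in) = 29 → D(13), carry out 1
  col 3: 0(0) + 0(0) + 1 (carry in) = 1 → 1(1), carry out 0
Reading digits MSB→LSB: 1D42
Strip leading zeros: 1D42
= 0x1D42


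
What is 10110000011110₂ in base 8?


Group into 3-bit groups: 010110000011110
  010 = 2
  110 = 6
  000 = 0
  011 = 3
  110 = 6
= 0o26036


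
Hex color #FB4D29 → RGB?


Hex: #FB4D29
R = FB₁₆ = 251
G = 4D₁₆ = 77
B = 29₁₆ = 41
= RGB(251, 77, 41)


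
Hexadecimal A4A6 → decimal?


Positional values:
Position 0: 6 × 16^0 = 6 × 1 = 6
Position 1: A × 16^1 = 10 × 16 = 160
Position 2: 4 × 16^2 = 4 × 256 = 1024
Position 3: A × 16^3 = 10 × 4096 = 40960
Sum = 6 + 160 + 1024 + 40960
= 42150


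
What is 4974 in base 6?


Divide by 6 repeatedly:
4974 ÷ 6 = 829 remainder 0
829 ÷ 6 = 138 remainder 1
138 ÷ 6 = 23 remainder 0
23 ÷ 6 = 3 remainder 5
3 ÷ 6 = 0 remainder 3
Reading remainders bottom-up:
= 35010


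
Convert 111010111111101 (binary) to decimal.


Positional values:
Bit 0: 1 × 2^0 = 1
Bit 2: 1 × 2^2 = 4
Bit 3: 1 × 2^3 = 8
Bit 4: 1 × 2^4 = 16
Bit 5: 1 × 2^5 = 32
Bit 6: 1 × 2^6 = 64
Bit 7: 1 × 2^7 = 128
Bit 8: 1 × 2^8 = 256
Bit 10: 1 × 2^10 = 1024
Bit 12: 1 × 2^12 = 4096
Bit 13: 1 × 2^13 = 8192
Bit 14: 1 × 2^14 = 16384
Sum = 1 + 4 + 8 + 16 + 32 + 64 + 128 + 256 + 1024 + 4096 + 8192 + 16384
= 30205


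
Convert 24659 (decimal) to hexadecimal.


Divide by 16 repeatedly:
24659 ÷ 16 = 1541 remainder 3 (3)
1541 ÷ 16 = 96 remainder 5 (5)
96 ÷ 16 = 6 remainder 0 (0)
6 ÷ 16 = 0 remainder 6 (6)
Reading remainders bottom-up:
= 0x6053


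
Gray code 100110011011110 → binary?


Gray code: 100110011011110
MSB stays the same: 1
Each subsequent bit = prev_binary XOR current_gray:
  B[1] = 1 XOR 0 = 1
  B[2] = 1 XOR 0 = 1
  B[3] = 1 XOR 1 = 0
  B[4] = 0 XOR 1 = 1
  B[5] = 1 XOR 0 = 1
  B[6] = 1 XOR 0 = 1
  B[7] = 1 XOR 1 = 0
  B[8] = 0 XOR 1 = 1
  B[9] = 1 XOR 0 = 1
  B[10] = 1 XOR 1 = 0
  B[11] = 0 XOR 1 = 1
  B[12] = 1 XOR 1 = 0
  B[13] = 0 XOR 1 = 1
  B[14] = 1 XOR 0 = 1
= 111011101101011 (30571 decimal)


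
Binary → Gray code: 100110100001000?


Binary: 100110100001000
Gray code: G = B XOR (B >> 1)
B >> 1 = 010011010000100
100110100001000 XOR 010011010000100:
  1 XOR 0 = 1
  0 XOR 1 = 1
  0 XOR 0 = 0
  1 XOR 0 = 1
  1 XOR 1 = 0
  0 XOR 1 = 1
  1 XOR 0 = 1
  0 XOR 1 = 1
  0 XOR 0 = 0
  0 XOR 0 = 0
  0 XOR 0 = 0
  1 XOR 0 = 1
  0 XOR 1 = 1
  0 XOR 0 = 0
  0 XOR 0 = 0
= 110101110001100


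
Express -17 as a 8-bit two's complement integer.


Original: 00010001
Step 1 - Invert all bits: 11101110
Step 2 - Add 1: 11101110 + 1
= 11101111 (represents -17)


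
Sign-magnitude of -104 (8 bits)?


Sign bit: 1 (negative)
Magnitude: 104 = 1101000
= 11101000


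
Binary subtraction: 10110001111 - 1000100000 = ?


Align and subtract column by column (LSB to MSB, borrowing when needed):
  10110001111
- 01000100000
  -----------
  col 0: (1 - 0 borrow-in) - 0 → 1 - 0 = 1, borrow out 0
  col 1: (1 - 0 borrow-in) - 0 → 1 - 0 = 1, borrow out 0
  col 2: (1 - 0 borrow-in) - 0 → 1 - 0 = 1, borrow out 0
  col 3: (1 - 0 borrow-in) - 0 → 1 - 0 = 1, borrow out 0
  col 4: (0 - 0 borrow-in) - 0 → 0 - 0 = 0, borrow out 0
  col 5: (0 - 0 borrow-in) - 1 → borrow from next column: (0+2) - 1 = 1, borrow out 1
  col 6: (0 - 1 borrow-in) - 0 → borrow from next column: (-1+2) - 0 = 1, borrow out 1
  col 7: (1 - 1 borrow-in) - 0 → 0 - 0 = 0, borrow out 0
  col 8: (1 - 0 borrow-in) - 0 → 1 - 0 = 1, borrow out 0
  col 9: (0 - 0 borrow-in) - 1 → borrow from next column: (0+2) - 1 = 1, borrow out 1
  col 10: (1 - 1 borrow-in) - 0 → 0 - 0 = 0, borrow out 0
Reading bits MSB→LSB: 01101101111
Strip leading zeros: 1101101111
= 1101101111


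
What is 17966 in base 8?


Divide by 8 repeatedly:
17966 ÷ 8 = 2245 remainder 6
2245 ÷ 8 = 280 remainder 5
280 ÷ 8 = 35 remainder 0
35 ÷ 8 = 4 remainder 3
4 ÷ 8 = 0 remainder 4
Reading remainders bottom-up:
= 0o43056


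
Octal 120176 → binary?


Each octal digit → 3 binary bits:
  1 = 001
  2 = 010
  0 = 000
  1 = 001
  7 = 111
  6 = 110
Concatenate: 001 010 000 001 111 110
= 001010000001111110


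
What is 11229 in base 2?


Divide by 2 repeatedly:
11229 ÷ 2 = 5614 remainder 1
5614 ÷ 2 = 2807 remainder 0
2807 ÷ 2 = 1403 remainder 1
1403 ÷ 2 = 701 remainder 1
701 ÷ 2 = 350 remainder 1
350 ÷ 2 = 175 remainder 0
175 ÷ 2 = 87 remainder 1
87 ÷ 2 = 43 remainder 1
43 ÷ 2 = 21 remainder 1
21 ÷ 2 = 10 remainder 1
10 ÷ 2 = 5 remainder 0
5 ÷ 2 = 2 remainder 1
2 ÷ 2 = 1 remainder 0
1 ÷ 2 = 0 remainder 1
Reading remainders bottom-up:
= 10101111011101


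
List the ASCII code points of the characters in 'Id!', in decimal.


String: 'Id!'  (3 characters)
Per-character ASCII lookup:
  'I': uppercase starts at 65: 'I' = 65 + 8 = 73
  'd': lowercase starts at 97: 'd' = 97 + 3 = 100
  '!': special character: '!' = 33
= 73 100 33


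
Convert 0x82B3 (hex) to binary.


Each hex digit → 4 binary bits:
  8 = 1000
  2 = 0010
  B = 1011
  3 = 0011
Concatenate: 1000 0010 1011 0011
= 1000001010110011


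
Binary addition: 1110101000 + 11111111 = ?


Align and add column by column (LSB to MSB, carry propagating):
  01110101000
+ 00011111111
  -----------
  col 0: 0 + 1 + 0 (carry in) = 1 → bit 1, carry out 0
  col 1: 0 + 1 + 0 (carry in) = 1 → bit 1, carry out 0
  col 2: 0 + 1 + 0 (carry in) = 1 → bit 1, carry out 0
  col 3: 1 + 1 + 0 (carry in) = 2 → bit 0, carry out 1
  col 4: 0 + 1 + 1 (carry in) = 2 → bit 0, carry out 1
  col 5: 1 + 1 + 1 (carry in) = 3 → bit 1, carry out 1
  col 6: 0 + 1 + 1 (carry in) = 2 → bit 0, carry out 1
  col 7: 1 + 1 + 1 (carry in) = 3 → bit 1, carry out 1
  col 8: 1 + 0 + 1 (carry in) = 2 → bit 0, carry out 1
  col 9: 1 + 0 + 1 (carry in) = 2 → bit 0, carry out 1
  col 10: 0 + 0 + 1 (carry in) = 1 → bit 1, carry out 0
Reading bits MSB→LSB: 10010100111
Strip leading zeros: 10010100111
= 10010100111


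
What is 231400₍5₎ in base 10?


Positional values (base 5):
  0 × 5^0 = 0 × 1 = 0
  0 × 5^1 = 0 × 5 = 0
  4 × 5^2 = 4 × 25 = 100
  1 × 5^3 = 1 × 125 = 125
  3 × 5^4 = 3 × 625 = 1875
  2 × 5^5 = 2 × 3125 = 6250
Sum = 0 + 0 + 100 + 125 + 1875 + 6250
= 8350


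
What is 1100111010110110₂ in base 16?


Group into 4-bit nibbles: 1100111010110110
  1100 = C
  1110 = E
  1011 = B
  0110 = 6
= 0xCEB6


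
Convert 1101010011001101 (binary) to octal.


Group into 3-bit groups: 001101010011001101
  001 = 1
  101 = 5
  010 = 2
  011 = 3
  001 = 1
  101 = 5
= 0o152315


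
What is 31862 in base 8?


Divide by 8 repeatedly:
31862 ÷ 8 = 3982 remainder 6
3982 ÷ 8 = 497 remainder 6
497 ÷ 8 = 62 remainder 1
62 ÷ 8 = 7 remainder 6
7 ÷ 8 = 0 remainder 7
Reading remainders bottom-up:
= 0o76166


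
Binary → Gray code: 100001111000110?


Binary: 100001111000110
Gray code: G = B XOR (B >> 1)
B >> 1 = 010000111100011
100001111000110 XOR 010000111100011:
  1 XOR 0 = 1
  0 XOR 1 = 1
  0 XOR 0 = 0
  0 XOR 0 = 0
  0 XOR 0 = 0
  1 XOR 0 = 1
  1 XOR 1 = 0
  1 XOR 1 = 0
  1 XOR 1 = 0
  0 XOR 1 = 1
  0 XOR 0 = 0
  0 XOR 0 = 0
  1 XOR 0 = 1
  1 XOR 1 = 0
  0 XOR 1 = 1
= 110001000100101


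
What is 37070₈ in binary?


Each octal digit → 3 binary bits:
  3 = 011
  7 = 111
  0 = 000
  7 = 111
  0 = 000
Concatenate: 011 111 000 111 000
= 011111000111000


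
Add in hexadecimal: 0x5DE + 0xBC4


Align and add column by column (LSB to MSB, each column mod 16 with carry):
  05DE
+ 0BC4
  ----
  col 0: E(14) + 4(4) + 0 (carry in) = 18 → 2(2), carry out 1
  col 1: D(13) + C(12) + 1 (carry in) = 26 → A(10), carry out 1
  col 2: 5(5) + B(11) + 1 (carry in) = 17 → 1(1), carry out 1
  col 3: 0(0) + 0(0) + 1 (carry in) = 1 → 1(1), carry out 0
Reading digits MSB→LSB: 11A2
Strip leading zeros: 11A2
= 0x11A2


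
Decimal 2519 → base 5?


Divide by 5 repeatedly:
2519 ÷ 5 = 503 remainder 4
503 ÷ 5 = 100 remainder 3
100 ÷ 5 = 20 remainder 0
20 ÷ 5 = 4 remainder 0
4 ÷ 5 = 0 remainder 4
Reading remainders bottom-up:
= 40034


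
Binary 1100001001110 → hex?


Group into 4-bit nibbles: 0001100001001110
  0001 = 1
  1000 = 8
  0100 = 4
  1110 = E
= 0x184E


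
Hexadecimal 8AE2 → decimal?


Positional values:
Position 0: 2 × 16^0 = 2 × 1 = 2
Position 1: E × 16^1 = 14 × 16 = 224
Position 2: A × 16^2 = 10 × 256 = 2560
Position 3: 8 × 16^3 = 8 × 4096 = 32768
Sum = 2 + 224 + 2560 + 32768
= 35554


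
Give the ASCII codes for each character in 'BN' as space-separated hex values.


String: 'BN'  (2 characters)
Per-character ASCII lookup:
  'B': uppercase starts at 65: 'B' = 65 + 1 = 66 → 0x42
  'N': uppercase starts at 65: 'N' = 65 + 13 = 78 → 0x4E
= 0x42 0x4E


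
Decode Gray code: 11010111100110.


Gray code: 11010111100110
MSB stays the same: 1
Each subsequent bit = prev_binary XOR current_gray:
  B[1] = 1 XOR 1 = 0
  B[2] = 0 XOR 0 = 0
  B[3] = 0 XOR 1 = 1
  B[4] = 1 XOR 0 = 1
  B[5] = 1 XOR 1 = 0
  B[6] = 0 XOR 1 = 1
  B[7] = 1 XOR 1 = 0
  B[8] = 0 XOR 1 = 1
  B[9] = 1 XOR 0 = 1
  B[10] = 1 XOR 0 = 1
  B[11] = 1 XOR 1 = 0
  B[12] = 0 XOR 1 = 1
  B[13] = 1 XOR 0 = 1
= 10011010111011 (9915 decimal)


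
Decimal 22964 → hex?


Divide by 16 repeatedly:
22964 ÷ 16 = 1435 remainder 4 (4)
1435 ÷ 16 = 89 remainder 11 (B)
89 ÷ 16 = 5 remainder 9 (9)
5 ÷ 16 = 0 remainder 5 (5)
Reading remainders bottom-up:
= 0x59B4


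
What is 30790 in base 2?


Divide by 2 repeatedly:
30790 ÷ 2 = 15395 remainder 0
15395 ÷ 2 = 7697 remainder 1
7697 ÷ 2 = 3848 remainder 1
3848 ÷ 2 = 1924 remainder 0
1924 ÷ 2 = 962 remainder 0
962 ÷ 2 = 481 remainder 0
481 ÷ 2 = 240 remainder 1
240 ÷ 2 = 120 remainder 0
120 ÷ 2 = 60 remainder 0
60 ÷ 2 = 30 remainder 0
30 ÷ 2 = 15 remainder 0
15 ÷ 2 = 7 remainder 1
7 ÷ 2 = 3 remainder 1
3 ÷ 2 = 1 remainder 1
1 ÷ 2 = 0 remainder 1
Reading remainders bottom-up:
= 111100001000110


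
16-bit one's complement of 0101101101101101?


Original: 0101101101101101
Invert all bits:
  bit 0: 0 → 1
  bit 1: 1 → 0
  bit 2: 0 → 1
  bit 3: 1 → 0
  bit 4: 1 → 0
  bit 5: 0 → 1
  bit 6: 1 → 0
  bit 7: 1 → 0
  bit 8: 0 → 1
  bit 9: 1 → 0
  bit 10: 1 → 0
  bit 11: 0 → 1
  bit 12: 1 → 0
  bit 13: 1 → 0
  bit 14: 0 → 1
  bit 15: 1 → 0
= 1010010010010010


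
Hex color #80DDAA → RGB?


Hex: #80DDAA
R = 80₁₆ = 128
G = DD₁₆ = 221
B = AA₁₆ = 170
= RGB(128, 221, 170)
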